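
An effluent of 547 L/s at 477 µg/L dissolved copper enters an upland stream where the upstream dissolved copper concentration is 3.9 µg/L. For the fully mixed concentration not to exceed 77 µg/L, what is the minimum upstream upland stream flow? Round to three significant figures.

2990 L/s

Set C_mix = 77: (Q·3.900 + 547.0·477.0) / (Q + 547.0) = 77
→ Q = 547.0·(477.0 − 77)/(77 − 3.900) = 2993 L/s.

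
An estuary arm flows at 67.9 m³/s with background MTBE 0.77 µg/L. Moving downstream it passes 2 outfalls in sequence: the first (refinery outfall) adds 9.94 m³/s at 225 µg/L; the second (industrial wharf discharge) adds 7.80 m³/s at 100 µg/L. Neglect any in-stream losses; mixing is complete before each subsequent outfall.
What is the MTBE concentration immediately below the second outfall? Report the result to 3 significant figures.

Outfall 1: combined Q = 77.84 m³/s; C = (67.90·0.7700 + 9.940·225.0)/77.84 = 29.40 µg/L.
Outfall 2: combined Q = 85.64 m³/s; C = (77.84·29.40 + 7.800·100.0)/85.64 = 35.83 µg/L.

35.8 µg/L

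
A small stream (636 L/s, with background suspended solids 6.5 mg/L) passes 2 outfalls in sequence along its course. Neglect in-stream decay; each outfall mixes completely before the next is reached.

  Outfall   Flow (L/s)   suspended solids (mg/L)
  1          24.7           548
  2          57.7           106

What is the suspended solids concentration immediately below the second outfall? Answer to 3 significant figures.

33.1 mg/L

After outfall 1: Q = 636.0 + 24.70 = 660.7 L/s; C = (636.0·6.500 + 24.70·548.0)/660.7 = 26.74 mg/L.
After outfall 2: Q = 660.7 + 57.70 = 718.4 L/s; C = (660.7·26.74 + 57.70·106.0)/718.4 = 33.11 mg/L.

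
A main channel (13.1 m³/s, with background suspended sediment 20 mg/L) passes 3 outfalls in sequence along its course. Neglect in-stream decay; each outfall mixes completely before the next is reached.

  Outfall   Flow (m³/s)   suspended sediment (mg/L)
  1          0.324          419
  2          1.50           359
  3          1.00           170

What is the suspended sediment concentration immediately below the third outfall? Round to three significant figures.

69.5 mg/L

After outfall 1: Q = 13.10 + 0.3240 = 13.42 m³/s; C = (13.10·20.00 + 0.3240·419.0)/13.42 = 29.63 mg/L.
After outfall 2: Q = 13.42 + 1.500 = 14.92 m³/s; C = (13.42·29.63 + 1.500·359.0)/14.92 = 62.73 mg/L.
After outfall 3: Q = 14.92 + 1.000 = 15.92 m³/s; C = (14.92·62.73 + 1.000·170.0)/15.92 = 69.47 mg/L.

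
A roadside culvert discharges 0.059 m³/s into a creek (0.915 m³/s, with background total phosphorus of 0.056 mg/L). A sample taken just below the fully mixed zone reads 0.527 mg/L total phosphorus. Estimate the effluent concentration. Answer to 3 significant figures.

Mass balance: 0.9150·0.05600 + 0.05900·Cₑ = 0.9740·0.5270
→ Cₑ = (0.9740·0.5270 − 0.9150·0.05600) / 0.05900 = 7.831 mg/L.

7.83 mg/L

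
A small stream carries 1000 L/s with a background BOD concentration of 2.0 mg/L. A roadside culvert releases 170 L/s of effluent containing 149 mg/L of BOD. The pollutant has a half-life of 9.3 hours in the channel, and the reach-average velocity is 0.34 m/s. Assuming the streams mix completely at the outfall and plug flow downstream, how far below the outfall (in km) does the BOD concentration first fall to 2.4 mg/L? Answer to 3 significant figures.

37.4 km

Mass balance: C = (1000·2.000 + 170.0·149.0) / 1170 = 27330/1170 = 23.36 mg/L.
Half-life 9.3 h → k = ln 2 / 9.3 = 0.07453 h⁻¹ = 1.789 d⁻¹.
Set 23.36·exp(−k·t) = 2.4 → t = ln(23.36/2.4)/k = 109900 s = 30.53 h.
Distance = v·t = 0.34·109900 = 37370 m = 37.37 km.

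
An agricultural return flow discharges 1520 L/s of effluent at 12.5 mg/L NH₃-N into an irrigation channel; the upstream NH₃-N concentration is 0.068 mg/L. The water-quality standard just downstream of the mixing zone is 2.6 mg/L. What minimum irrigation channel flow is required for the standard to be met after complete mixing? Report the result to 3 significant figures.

Set C_mix = 2.6: (Q·0.06800 + 1520·12.50) / (Q + 1520) = 2.6
→ Q = 1520·(12.50 − 2.6)/(2.6 − 0.06800) = 5943 L/s.

5940 L/s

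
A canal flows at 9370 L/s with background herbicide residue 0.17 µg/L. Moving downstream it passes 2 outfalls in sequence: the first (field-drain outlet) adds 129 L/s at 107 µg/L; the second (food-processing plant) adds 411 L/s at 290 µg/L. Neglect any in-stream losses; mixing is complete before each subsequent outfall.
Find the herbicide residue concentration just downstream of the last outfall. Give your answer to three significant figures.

13.6 µg/L

Below outfall 1: Q → 9499 L/s, C = (9370·0.1700 + 129.0·107.0)/9499 = 1.621 µg/L.
Below outfall 2: Q → 9910 L/s, C = (9499·1.621 + 411.0·290.0)/9910 = 13.58 µg/L.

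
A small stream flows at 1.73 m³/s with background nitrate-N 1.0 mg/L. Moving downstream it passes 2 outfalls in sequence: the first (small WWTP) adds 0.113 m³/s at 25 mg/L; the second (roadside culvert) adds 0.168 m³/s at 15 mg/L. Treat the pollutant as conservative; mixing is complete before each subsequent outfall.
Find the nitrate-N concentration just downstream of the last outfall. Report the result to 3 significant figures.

Below outfall 1: Q → 1.843 m³/s, C = (1.730·1.000 + 0.1130·25.00)/1.843 = 2.472 mg/L.
Below outfall 2: Q → 2.011 m³/s, C = (1.843·2.472 + 0.1680·15.00)/2.011 = 3.518 mg/L.

3.52 mg/L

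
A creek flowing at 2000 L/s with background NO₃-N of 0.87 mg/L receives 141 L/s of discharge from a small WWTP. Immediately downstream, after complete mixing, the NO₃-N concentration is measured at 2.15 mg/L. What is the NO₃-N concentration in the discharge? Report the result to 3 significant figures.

Mass balance: 2000·0.8700 + 141.0·Cₑ = 2141·2.150
→ Cₑ = (2141·2.150 − 2000·0.8700) / 141.0 = 20.31 mg/L.

20.3 mg/L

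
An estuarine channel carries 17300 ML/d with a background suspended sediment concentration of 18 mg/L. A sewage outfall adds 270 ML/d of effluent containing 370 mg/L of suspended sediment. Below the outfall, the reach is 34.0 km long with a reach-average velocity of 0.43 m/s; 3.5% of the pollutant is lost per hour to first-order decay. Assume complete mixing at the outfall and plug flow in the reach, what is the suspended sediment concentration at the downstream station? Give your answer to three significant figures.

Flow-weighted average: C = (17300·18.00 + 270.0·370.0) / 17570 = 411300/17570 = 23.41 mg/L.
Travel time t = 34.0·1000 / 0.43 = 79070 s = 21.96 h.
3.5%/h lost → k = −ln(1 − 0.035) = 0.03563 h⁻¹.
First-order decay: C = 23.41·exp(−k·t) = 23.41·0.4573 = 10.70 mg/L.

10.7 mg/L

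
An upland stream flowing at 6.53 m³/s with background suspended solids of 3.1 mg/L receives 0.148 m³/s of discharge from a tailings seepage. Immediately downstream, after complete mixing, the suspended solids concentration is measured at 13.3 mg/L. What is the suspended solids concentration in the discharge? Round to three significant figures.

463 mg/L

Mass balance: 6.530·3.100 + 0.1480·Cₑ = 6.678·13.30
→ Cₑ = (6.678·13.30 − 6.530·3.100) / 0.1480 = 463.3 mg/L.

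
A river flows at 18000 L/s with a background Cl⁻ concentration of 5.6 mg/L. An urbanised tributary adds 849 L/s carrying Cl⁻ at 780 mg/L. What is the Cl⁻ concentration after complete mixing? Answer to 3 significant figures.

40.5 mg/L

Mixed concentration C = ΣQC/ΣQ = (18000·5.600 + 849.0·780.0) / 18850 = 763000/18850 = 40.48 mg/L.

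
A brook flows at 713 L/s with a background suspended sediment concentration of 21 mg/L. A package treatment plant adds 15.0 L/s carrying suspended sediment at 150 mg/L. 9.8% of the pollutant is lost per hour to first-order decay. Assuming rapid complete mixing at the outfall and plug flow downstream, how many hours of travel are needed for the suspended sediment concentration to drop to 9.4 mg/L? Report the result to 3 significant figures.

Conservation of mass: C = (713.0·21.00 + 15.00·150.0) / 728.0 = 17220/728.0 = 23.66 mg/L.
9.8%/h lost → k = −ln(1 − 0.098) = 0.1031 h⁻¹.
23.66·exp(−k·t) = 9.4 → t = ln(23.66/9.4)/k = 32220 s = 8.949 h.

8.95 h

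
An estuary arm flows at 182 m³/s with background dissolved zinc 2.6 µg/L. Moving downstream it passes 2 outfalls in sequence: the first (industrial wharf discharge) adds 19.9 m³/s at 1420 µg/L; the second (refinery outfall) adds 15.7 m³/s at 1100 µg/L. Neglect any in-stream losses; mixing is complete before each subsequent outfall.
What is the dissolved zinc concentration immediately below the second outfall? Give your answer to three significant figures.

Outfall 1: combined Q = 201.9 m³/s; C = (182.0·2.600 + 19.90·1420)/201.9 = 142.3 µg/L.
Outfall 2: combined Q = 217.6 m³/s; C = (201.9·142.3 + 15.70·1100)/217.6 = 211.4 µg/L.

211 µg/L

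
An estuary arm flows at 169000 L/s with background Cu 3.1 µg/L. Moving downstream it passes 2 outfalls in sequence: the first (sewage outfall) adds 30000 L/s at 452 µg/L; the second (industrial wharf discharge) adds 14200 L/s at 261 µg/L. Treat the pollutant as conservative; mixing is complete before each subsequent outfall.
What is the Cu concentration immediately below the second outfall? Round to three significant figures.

Below outfall 1: Q → 199000 L/s, C = (169000·3.100 + 30000·452.0)/199000 = 70.77 µg/L.
Below outfall 2: Q → 213200 L/s, C = (199000·70.77 + 14200·261.0)/213200 = 83.44 µg/L.

83.4 µg/L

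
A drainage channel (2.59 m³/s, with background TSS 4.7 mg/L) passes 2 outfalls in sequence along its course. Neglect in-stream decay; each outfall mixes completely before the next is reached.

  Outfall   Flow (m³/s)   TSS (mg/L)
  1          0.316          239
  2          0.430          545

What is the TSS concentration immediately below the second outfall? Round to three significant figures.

Outfall 1: combined Q = 2.906 m³/s; C = (2.590·4.700 + 0.3160·239.0)/2.906 = 30.18 mg/L.
Outfall 2: combined Q = 3.336 m³/s; C = (2.906·30.18 + 0.4300·545.0)/3.336 = 96.54 mg/L.

96.5 mg/L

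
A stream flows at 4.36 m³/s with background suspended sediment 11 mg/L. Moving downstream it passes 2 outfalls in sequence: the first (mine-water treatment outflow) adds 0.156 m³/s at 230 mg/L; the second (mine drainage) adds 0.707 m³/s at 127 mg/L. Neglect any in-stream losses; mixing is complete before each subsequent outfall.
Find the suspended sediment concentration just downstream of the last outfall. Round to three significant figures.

Below outfall 1: Q → 4.516 m³/s, C = (4.360·11.00 + 0.1560·230.0)/4.516 = 18.57 mg/L.
Below outfall 2: Q → 5.223 m³/s, C = (4.516·18.57 + 0.7070·127.0)/5.223 = 33.24 mg/L.

33.2 mg/L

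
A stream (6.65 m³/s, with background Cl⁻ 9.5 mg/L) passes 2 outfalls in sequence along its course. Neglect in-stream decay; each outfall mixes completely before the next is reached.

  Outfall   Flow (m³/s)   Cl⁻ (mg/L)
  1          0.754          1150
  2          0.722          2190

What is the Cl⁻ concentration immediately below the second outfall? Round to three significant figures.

Outfall 1: combined Q = 7.404 m³/s; C = (6.650·9.500 + 0.7540·1150)/7.404 = 125.6 mg/L.
Outfall 2: combined Q = 8.126 m³/s; C = (7.404·125.6 + 0.7220·2190)/8.126 = 309.1 mg/L.

309 mg/L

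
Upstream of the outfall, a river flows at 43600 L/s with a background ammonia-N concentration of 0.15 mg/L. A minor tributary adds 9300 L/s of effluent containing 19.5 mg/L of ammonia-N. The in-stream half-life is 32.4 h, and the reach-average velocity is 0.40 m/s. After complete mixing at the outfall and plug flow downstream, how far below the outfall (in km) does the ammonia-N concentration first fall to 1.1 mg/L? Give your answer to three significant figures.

Mass balance: C = (43600·0.1500 + 9300·19.50) / 52900 = 187900/52900 = 3.552 mg/L.
Half-life 32.4 h → k = ln 2 / 32.4 = 0.02139 h⁻¹ = 0.5134 d⁻¹.
Set 3.552·exp(−k·t) = 1.1 → t = ln(3.552/1.1)/k = 197200 s = 54.79 h.
Distance = v·t = 0.40·197200 = 78900 m = 78.90 km.

78.9 km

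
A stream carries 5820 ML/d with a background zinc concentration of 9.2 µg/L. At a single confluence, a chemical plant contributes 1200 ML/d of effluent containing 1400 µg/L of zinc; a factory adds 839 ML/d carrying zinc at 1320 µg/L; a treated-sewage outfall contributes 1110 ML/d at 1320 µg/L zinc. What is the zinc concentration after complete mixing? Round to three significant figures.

480 µg/L

Mixed concentration C = ΣQC/ΣQ = (5820·9.200 + 1200·1400 + 839.0·1320 + 1110·1320) / 8969 = 4306000/8969 = 480.1 µg/L.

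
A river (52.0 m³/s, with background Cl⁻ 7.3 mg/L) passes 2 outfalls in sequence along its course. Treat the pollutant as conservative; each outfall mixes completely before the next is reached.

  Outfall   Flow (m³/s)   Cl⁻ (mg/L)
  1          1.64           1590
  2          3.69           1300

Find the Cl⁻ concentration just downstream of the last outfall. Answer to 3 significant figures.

136 mg/L

Outfall 1: combined Q = 53.64 m³/s; C = (52.00·7.300 + 1.640·1590)/53.64 = 55.69 mg/L.
Outfall 2: combined Q = 57.33 m³/s; C = (53.64·55.69 + 3.690·1300)/57.33 = 135.8 mg/L.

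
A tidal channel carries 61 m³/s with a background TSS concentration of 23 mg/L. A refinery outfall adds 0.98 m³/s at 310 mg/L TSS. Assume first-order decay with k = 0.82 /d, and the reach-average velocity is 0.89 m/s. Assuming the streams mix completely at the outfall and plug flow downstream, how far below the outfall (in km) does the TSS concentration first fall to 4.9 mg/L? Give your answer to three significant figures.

162 km

Mass balance: C = (61.00·23.00 + 0.9800·310.0) / 61.98 = 1707/61.98 = 27.54 mg/L.
Set 27.54·exp(−k·t) = 4.9 → t = ln(27.54/4.9)/k = 181900 s = 50.53 h.
Distance = v·t = 0.89·181900 = 161900 m = 161.9 km.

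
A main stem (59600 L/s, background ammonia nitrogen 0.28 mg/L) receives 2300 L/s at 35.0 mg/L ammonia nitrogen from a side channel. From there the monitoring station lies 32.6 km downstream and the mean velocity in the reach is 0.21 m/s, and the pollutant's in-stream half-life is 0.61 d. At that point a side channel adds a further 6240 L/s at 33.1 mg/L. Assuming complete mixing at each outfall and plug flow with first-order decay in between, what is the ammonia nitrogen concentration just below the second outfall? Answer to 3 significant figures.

Mixed concentration C = ΣQC/ΣQ = (59600·0.2800 + 2300·35.00) / 61900 = 97190/61900 = 1.570 mg/L; combined flow 61900 L/s.
Travel time t = 32.6·1000 / 0.21 = 155200 s = 43.12 h.
Half-life 0.61 d → k = ln 2 / 0.61 = 1.136 d⁻¹.
First-order decay: C = 1.570·exp(−k·t) = 1.570·0.1298 = 0.2038 mg/L.
At the second outfall, C = (61900·0.2038 + 6240·33.10) / (61900 + 6240) = 3.216 mg/L.

3.22 mg/L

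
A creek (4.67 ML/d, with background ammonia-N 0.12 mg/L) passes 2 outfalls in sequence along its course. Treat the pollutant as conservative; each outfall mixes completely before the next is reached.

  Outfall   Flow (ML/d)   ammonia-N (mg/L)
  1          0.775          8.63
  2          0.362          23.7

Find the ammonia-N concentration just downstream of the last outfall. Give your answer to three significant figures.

2.73 mg/L

Below outfall 1: Q → 5.445 ML/d, C = (4.670·0.1200 + 0.7750·8.630)/5.445 = 1.331 mg/L.
Below outfall 2: Q → 5.807 ML/d, C = (5.445·1.331 + 0.3620·23.70)/5.807 = 2.726 mg/L.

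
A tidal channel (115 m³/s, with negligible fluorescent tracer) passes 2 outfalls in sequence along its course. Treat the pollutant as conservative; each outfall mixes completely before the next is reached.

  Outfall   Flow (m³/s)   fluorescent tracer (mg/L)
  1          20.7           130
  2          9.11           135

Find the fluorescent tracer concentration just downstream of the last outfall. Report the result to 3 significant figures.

27.1 mg/L

Outfall 1: combined Q = 135.7 m³/s; C = (115.0·0 + 20.70·130.0)/135.7 = 19.83 mg/L.
Outfall 2: combined Q = 144.8 m³/s; C = (135.7·19.83 + 9.110·135.0)/144.8 = 27.08 mg/L.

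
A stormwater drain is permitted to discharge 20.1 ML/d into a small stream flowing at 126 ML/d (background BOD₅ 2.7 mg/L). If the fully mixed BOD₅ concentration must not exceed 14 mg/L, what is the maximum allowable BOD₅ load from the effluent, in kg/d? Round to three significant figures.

Mass balance at the limit: 126.0·2.700 + 20.10·Cₑ = 146.1·14 → Cₑ = 84.84 mg/L.
20.10 ML/d = 0.2326 m³/s. Load = 0.2326 m³/s × 84.84 g/m³ × 86 400 s/d = 1705 kg/d.

1710 kg/d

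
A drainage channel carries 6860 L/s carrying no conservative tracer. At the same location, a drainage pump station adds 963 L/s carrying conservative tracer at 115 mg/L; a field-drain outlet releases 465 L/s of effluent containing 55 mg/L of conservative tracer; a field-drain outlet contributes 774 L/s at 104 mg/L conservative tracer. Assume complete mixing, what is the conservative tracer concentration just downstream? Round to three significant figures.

23.9 mg/L

After mixing, C = (6860·0 + 963.0·115.0 + 465.0·55.00 + 774.0·104.0) / 9062 = 216800/9062 = 23.93 mg/L.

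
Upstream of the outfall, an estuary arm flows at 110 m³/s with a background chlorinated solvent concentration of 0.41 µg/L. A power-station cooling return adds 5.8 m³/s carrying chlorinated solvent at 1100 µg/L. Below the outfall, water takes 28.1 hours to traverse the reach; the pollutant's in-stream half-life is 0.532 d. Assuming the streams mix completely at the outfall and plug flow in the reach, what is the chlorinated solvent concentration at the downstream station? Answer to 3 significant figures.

12.1 µg/L

Mass balance: C = (110.0·0.4100 + 5.800·1100) / 115.8 = 6425/115.8 = 55.48 µg/L.
Half-life 0.532 d → k = ln 2 / 0.532 = 1.303 d⁻¹.
Decay over the reach: 55.48·exp(−kt) = 55.48·0.2175 = 12.07 µg/L.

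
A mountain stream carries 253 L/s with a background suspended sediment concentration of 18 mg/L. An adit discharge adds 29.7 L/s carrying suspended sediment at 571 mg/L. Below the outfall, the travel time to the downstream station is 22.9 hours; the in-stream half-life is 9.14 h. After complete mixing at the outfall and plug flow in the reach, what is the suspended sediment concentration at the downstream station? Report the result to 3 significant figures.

Flow-weighted average: C = (253.0·18.00 + 29.70·571.0) / 282.7 = 21510/282.7 = 76.10 mg/L.
Half-life 9.14 h → k = ln 2 / 9.14 = 0.07584 h⁻¹ = 1.820 d⁻¹.
Decay over the reach: 76.10·exp(−kt) = 76.10·0.1761 = 13.40 mg/L.

13.4 mg/L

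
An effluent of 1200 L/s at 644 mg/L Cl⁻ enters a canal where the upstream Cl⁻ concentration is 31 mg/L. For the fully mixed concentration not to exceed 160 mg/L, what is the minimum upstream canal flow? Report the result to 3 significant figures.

Set C_mix = 160: (Q·31.00 + 1200·644.0) / (Q + 1200) = 160
→ Q = 1200·(644.0 − 160)/(160 − 31.00) = 4502 L/s.

4500 L/s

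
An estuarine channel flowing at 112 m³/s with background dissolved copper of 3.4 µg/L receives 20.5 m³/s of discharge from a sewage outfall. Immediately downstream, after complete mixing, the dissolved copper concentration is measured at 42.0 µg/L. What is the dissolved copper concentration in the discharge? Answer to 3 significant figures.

Mass balance: 112.0·3.400 + 20.50·Cₑ = 132.5·42.00
→ Cₑ = (132.5·42.00 − 112.0·3.400) / 20.50 = 252.9 µg/L.

253 µg/L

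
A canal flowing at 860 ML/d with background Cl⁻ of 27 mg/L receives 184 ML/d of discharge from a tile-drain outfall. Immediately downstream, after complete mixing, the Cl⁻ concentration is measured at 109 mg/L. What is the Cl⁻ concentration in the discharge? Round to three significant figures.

Mass balance: 860.0·27.00 + 184.0·Cₑ = 1044·109.0
→ Cₑ = (1044·109.0 − 860.0·27.00) / 184.0 = 492.3 mg/L.

492 mg/L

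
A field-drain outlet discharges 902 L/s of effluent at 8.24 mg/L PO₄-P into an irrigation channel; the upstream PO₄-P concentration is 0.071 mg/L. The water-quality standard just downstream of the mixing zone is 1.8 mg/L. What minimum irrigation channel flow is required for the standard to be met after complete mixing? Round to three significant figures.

Set C_mix = 1.8: (Q·0.07100 + 902.0·8.240) / (Q + 902.0) = 1.8
→ Q = 902.0·(8.240 − 1.8)/(1.8 − 0.07100) = 3360 L/s.

3360 L/s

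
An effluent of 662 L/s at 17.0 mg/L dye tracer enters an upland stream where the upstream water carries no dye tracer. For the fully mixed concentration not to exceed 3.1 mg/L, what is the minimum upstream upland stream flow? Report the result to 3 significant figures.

2970 L/s

Set C_mix = 3.1: (Q·0 + 662.0·17.00) / (Q + 662.0) = 3.1
→ Q = 662.0·(17.00 − 3.1)/(3.1 − 0) = 2968 L/s.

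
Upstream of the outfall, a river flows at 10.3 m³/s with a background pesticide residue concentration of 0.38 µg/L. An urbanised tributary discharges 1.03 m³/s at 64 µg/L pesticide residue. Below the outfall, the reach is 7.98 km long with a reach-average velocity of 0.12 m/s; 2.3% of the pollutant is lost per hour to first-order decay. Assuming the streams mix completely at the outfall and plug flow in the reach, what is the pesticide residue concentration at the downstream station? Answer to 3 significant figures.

4.01 µg/L

Conservation of mass: C = (10.30·0.3800 + 1.030·64.00) / 11.33 = 69.83/11.33 = 6.164 µg/L.
Travel time t = 7.98·1000 / 0.12 = 66500 s = 18.47 h.
2.3%/h lost → k = −ln(1 − 0.023) = 0.02327 h⁻¹.
Applying C = C₀e^(−kt): 6.164 × 0.6506 = 4.010 µg/L.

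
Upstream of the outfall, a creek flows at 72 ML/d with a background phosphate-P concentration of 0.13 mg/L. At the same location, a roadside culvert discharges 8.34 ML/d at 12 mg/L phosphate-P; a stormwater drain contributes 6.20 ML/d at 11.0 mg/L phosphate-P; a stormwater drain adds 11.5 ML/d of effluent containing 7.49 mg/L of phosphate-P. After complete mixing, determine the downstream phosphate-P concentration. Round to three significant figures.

Flow-weighted average: C = (72.00·0.1300 + 8.340·12.00 + 6.200·11.00 + 11.50·7.490) / 98.04 = 263.8/98.04 = 2.690 mg/L.

2.69 mg/L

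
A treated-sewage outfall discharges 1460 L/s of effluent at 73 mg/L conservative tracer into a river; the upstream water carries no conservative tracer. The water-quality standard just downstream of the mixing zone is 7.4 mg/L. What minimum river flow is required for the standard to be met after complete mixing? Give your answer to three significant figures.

12900 L/s

Set C_mix = 7.4: (Q·0 + 1460·73.00) / (Q + 1460) = 7.4
→ Q = 1460·(73.00 − 7.4)/(7.4 − 0) = 12940 L/s.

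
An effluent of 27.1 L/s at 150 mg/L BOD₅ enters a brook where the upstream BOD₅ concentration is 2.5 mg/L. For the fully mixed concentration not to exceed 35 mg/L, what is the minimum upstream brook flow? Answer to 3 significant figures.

Set C_mix = 35: (Q·2.500 + 27.10·150.0) / (Q + 27.10) = 35
→ Q = 27.10·(150.0 − 35)/(35 − 2.500) = 95.89 L/s.

95.9 L/s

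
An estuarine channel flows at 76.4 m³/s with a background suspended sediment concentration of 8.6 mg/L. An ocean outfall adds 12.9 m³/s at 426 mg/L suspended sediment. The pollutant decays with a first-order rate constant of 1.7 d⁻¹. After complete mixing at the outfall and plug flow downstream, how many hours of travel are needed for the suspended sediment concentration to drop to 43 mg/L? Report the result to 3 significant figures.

After mixing, C = (76.40·8.600 + 12.90·426.0) / 89.30 = 6152/89.30 = 68.90 mg/L.
68.90·exp(−k·t) = 43 → t = ln(68.90/43)/k = 23960 s = 6.655 h.

6.66 h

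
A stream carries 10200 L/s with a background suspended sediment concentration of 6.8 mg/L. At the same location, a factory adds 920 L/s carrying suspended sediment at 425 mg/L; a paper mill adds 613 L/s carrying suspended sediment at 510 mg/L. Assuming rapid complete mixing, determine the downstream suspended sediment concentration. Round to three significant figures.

65.9 mg/L

Conservation of mass: C = (10200·6.800 + 920.0·425.0 + 613.0·510.0) / 11730 = 773000/11730 = 65.88 mg/L.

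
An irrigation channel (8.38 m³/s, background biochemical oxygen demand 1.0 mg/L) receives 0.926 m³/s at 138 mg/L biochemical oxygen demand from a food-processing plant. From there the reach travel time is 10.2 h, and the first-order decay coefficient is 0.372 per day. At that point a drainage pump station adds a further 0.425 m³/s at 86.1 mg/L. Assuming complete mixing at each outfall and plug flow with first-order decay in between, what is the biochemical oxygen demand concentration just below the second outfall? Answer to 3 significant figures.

15.7 mg/L

Mixed concentration C = ΣQC/ΣQ = (8.380·1.000 + 0.9260·138.0) / 9.306 = 136.2/9.306 = 14.63 mg/L; combined flow 9.306 m³/s.
Decay over the reach: 14.63·exp(−kt) = 14.63·0.8538 = 12.49 mg/L.
At the second outfall, C = (9.306·12.49 + 0.4250·86.10) / (9.306 + 0.4250) = 15.71 mg/L.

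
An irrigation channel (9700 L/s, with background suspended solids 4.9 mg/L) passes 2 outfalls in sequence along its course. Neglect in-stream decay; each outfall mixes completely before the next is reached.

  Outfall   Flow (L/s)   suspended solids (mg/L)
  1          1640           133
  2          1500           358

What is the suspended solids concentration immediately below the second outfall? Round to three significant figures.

62.5 mg/L

After outfall 1: Q = 9700 + 1640 = 11340 L/s; C = (9700·4.900 + 1640·133.0)/11340 = 23.43 mg/L.
After outfall 2: Q = 11340 + 1500 = 12840 L/s; C = (11340·23.43 + 1500·358.0)/12840 = 62.51 mg/L.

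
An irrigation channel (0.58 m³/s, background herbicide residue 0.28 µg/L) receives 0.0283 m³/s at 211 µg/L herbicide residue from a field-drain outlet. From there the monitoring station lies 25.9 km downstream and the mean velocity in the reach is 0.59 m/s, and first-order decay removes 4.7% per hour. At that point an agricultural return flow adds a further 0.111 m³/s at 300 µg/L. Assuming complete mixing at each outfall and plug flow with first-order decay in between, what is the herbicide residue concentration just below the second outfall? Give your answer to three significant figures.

Mixed concentration C = ΣQC/ΣQ = (0.5800·0.2800 + 0.02830·211.0) / 0.6083 = 6.134/0.6083 = 10.08 µg/L; combined flow 0.6083 m³/s.
Travel time t = 25.9·1000 / 0.59 = 43900 s = 12.19 h.
4.7%/h lost → k = −ln(1 − 0.047) = 0.04814 h⁻¹.
First-order decay: C = 10.08·exp(−k·t) = 10.08·0.5560 = 5.606 µg/L.
At the second outfall, C = (0.6083·5.606 + 0.1110·300.0) / (0.6083 + 0.1110) = 51.04 µg/L.

51.0 µg/L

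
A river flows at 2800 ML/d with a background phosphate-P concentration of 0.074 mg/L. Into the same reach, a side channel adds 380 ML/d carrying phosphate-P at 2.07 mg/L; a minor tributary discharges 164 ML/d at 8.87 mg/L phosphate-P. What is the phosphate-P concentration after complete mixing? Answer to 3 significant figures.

0.732 mg/L

Conservation of mass: C = (2800·0.07400 + 380.0·2.070 + 164.0·8.870) / 3344 = 2448/3344 = 0.7322 mg/L.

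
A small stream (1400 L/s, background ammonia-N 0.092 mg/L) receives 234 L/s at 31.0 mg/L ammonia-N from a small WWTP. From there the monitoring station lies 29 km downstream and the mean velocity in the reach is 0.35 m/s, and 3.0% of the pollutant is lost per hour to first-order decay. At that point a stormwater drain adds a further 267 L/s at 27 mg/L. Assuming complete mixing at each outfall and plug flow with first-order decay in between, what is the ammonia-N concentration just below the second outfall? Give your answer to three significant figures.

5.72 mg/L

Mass balance: C = (1400·0.09200 + 234.0·31.00) / 1634 = 7383/1634 = 4.518 mg/L; combined flow 1634 L/s.
Travel time t = 29·1000 / 0.35 = 82860 s = 23.02 h.
3.0%/h lost → k = −ln(1 − 0.03) = 0.03046 h⁻¹.
After decay, C = 4.518 × e^(−kt) = 4.518 × 0.4961 = 2.241 mg/L.
At the second outfall, C = (1634·2.241 + 267.0·27.00) / (1634 + 267.0) = 5.719 mg/L.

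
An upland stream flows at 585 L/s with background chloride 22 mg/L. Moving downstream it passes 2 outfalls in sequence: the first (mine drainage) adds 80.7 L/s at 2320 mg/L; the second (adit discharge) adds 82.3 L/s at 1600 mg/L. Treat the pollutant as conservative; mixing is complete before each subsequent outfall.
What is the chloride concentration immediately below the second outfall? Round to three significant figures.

444 mg/L

Outfall 1: combined Q = 665.7 L/s; C = (585.0·22.00 + 80.70·2320)/665.7 = 300.6 mg/L.
Outfall 2: combined Q = 748.0 L/s; C = (665.7·300.6 + 82.30·1600)/748.0 = 443.5 mg/L.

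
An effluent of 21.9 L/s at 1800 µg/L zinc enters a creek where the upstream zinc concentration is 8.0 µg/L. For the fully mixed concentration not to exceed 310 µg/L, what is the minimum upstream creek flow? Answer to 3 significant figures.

108 L/s

Set C_mix = 310: (Q·8.000 + 21.90·1800) / (Q + 21.90) = 310
→ Q = 21.90·(1800 − 310)/(310 − 8.000) = 108.0 L/s.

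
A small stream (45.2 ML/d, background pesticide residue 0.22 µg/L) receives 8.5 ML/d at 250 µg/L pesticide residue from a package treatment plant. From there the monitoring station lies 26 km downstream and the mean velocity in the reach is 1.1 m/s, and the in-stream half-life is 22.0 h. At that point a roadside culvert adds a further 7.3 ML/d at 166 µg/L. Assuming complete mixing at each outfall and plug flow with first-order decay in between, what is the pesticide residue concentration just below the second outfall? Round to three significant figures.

48.3 µg/L

Mass balance: C = (45.20·0.2200 + 8.500·250.0) / 53.70 = 2135/53.70 = 39.76 µg/L; combined flow 53.70 ML/d.
Travel time t = 26·1000 / 1.1 = 23640 s = 6.566 h.
Half-life 22.0 h → k = ln 2 / 22.0 = 0.03151 h⁻¹ = 0.7562 d⁻¹.
First-order decay: C = 39.76·exp(−k·t) = 39.76·0.8131 = 32.33 µg/L.
Second outfall: C = (53.70·32.33 + 7.300·166.0)/61.00 = 48.32 µg/L.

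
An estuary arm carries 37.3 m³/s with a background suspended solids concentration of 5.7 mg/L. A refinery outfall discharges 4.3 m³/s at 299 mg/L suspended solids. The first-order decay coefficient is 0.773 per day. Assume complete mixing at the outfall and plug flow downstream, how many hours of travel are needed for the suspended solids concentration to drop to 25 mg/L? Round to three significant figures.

After mixing, C = (37.30·5.700 + 4.300·299.0) / 41.60 = 1498/41.60 = 36.02 mg/L.
36.02·exp(−k·t) = 25 → t = ln(36.02/25)/k = 40810 s = 11.34 h.

11.3 h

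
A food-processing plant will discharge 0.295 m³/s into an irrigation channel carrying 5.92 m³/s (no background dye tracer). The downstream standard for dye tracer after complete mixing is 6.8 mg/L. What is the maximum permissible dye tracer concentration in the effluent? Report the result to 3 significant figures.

143 mg/L

At the limit, (Qr·Cr + Qe·Cₑ)/(Qr + Qe) = 6.8:
Cₑ = (6.215·6.8 − 5.920·0) / 0.2950 = 143.3 mg/L.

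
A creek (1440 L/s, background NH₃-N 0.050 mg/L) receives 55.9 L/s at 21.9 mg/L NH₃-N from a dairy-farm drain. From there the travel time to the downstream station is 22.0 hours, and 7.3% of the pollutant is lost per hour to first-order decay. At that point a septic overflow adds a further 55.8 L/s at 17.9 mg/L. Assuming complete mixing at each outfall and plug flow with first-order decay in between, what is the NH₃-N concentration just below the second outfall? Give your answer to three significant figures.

0.801 mg/L

Mass balance: C = (1440·0.05000 + 55.90·21.90) / 1496 = 1296/1496 = 0.8665 mg/L; combined flow 1496 L/s.
7.3%/h lost → k = −ln(1 − 0.073) = 0.07580 h⁻¹.
Applying C = C₀e^(−kt): 0.8665 × 0.1887 = 0.1635 mg/L.
At the second outfall, C = (1496·0.1635 + 55.80·17.90) / (1496 + 55.80) = 0.8013 mg/L.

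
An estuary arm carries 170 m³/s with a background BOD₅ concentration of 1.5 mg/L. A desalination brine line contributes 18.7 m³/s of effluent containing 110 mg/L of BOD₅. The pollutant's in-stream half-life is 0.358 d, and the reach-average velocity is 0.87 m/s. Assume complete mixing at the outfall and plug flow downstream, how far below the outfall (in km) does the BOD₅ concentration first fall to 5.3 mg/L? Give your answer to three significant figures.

Flow-weighted average: C = (170.0·1.500 + 18.70·110.0) / 188.7 = 2312/188.7 = 12.25 mg/L.
Half-life 0.358 d → k = ln 2 / 0.358 = 1.936 d⁻¹.
Set 12.25·exp(−k·t) = 5.3 → t = ln(12.25/5.3)/k = 37400 s = 10.39 h.
Distance = v·t = 0.87·37400 = 32530 m = 32.53 km.

32.5 km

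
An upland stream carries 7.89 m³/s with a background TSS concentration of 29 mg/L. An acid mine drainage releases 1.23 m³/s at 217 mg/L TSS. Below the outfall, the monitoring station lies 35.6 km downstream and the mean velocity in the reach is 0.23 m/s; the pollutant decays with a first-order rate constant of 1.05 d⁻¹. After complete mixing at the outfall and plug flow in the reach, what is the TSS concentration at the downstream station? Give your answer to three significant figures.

8.29 mg/L

After mixing, C = (7.890·29.00 + 1.230·217.0) / 9.120 = 495.7/9.120 = 54.36 mg/L.
Travel time t = 35.6·1000 / 0.23 = 154800 s = 43.00 h.
Applying C = C₀e^(−kt): 54.36 × 0.1524 = 8.285 mg/L.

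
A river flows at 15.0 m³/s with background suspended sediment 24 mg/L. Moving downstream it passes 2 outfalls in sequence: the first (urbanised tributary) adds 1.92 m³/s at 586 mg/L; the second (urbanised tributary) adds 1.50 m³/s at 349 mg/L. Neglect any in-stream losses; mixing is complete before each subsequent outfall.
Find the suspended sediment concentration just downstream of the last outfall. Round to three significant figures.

After outfall 1: Q = 15.00 + 1.920 = 16.92 m³/s; C = (15.00·24.00 + 1.920·586.0)/16.92 = 87.77 mg/L.
After outfall 2: Q = 16.92 + 1.500 = 18.42 m³/s; C = (16.92·87.77 + 1.500·349.0)/18.42 = 109.0 mg/L.

109 mg/L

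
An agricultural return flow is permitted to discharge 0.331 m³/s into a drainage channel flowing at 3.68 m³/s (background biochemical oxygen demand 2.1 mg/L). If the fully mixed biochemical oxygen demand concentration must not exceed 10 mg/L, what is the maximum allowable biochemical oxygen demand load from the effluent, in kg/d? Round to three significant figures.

2800 kg/d

Mass balance at the limit: 3.680·2.100 + 0.3310·Cₑ = 4.011·10 → Cₑ = 97.83 mg/L.
Load = 0.3310 m³/s × 97.83 g/m³ × 86 400 s/d = 2798 kg/d.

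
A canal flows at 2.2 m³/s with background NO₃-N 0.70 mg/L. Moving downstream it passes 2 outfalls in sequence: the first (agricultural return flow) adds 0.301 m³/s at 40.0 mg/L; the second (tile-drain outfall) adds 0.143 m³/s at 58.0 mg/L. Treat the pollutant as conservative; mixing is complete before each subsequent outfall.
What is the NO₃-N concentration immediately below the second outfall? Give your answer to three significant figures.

8.27 mg/L

After outfall 1: Q = 2.200 + 0.3010 = 2.501 m³/s; C = (2.200·0.7000 + 0.3010·40.00)/2.501 = 5.430 mg/L.
After outfall 2: Q = 2.501 + 0.1430 = 2.644 m³/s; C = (2.501·5.430 + 0.1430·58.00)/2.644 = 8.273 mg/L.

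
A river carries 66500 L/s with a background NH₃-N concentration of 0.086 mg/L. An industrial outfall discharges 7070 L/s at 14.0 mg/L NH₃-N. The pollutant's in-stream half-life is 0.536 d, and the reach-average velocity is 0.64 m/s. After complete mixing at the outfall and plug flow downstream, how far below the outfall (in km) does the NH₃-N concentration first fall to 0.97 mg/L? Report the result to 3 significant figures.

After mixing, C = (66500·0.08600 + 7070·14.00) / 73570 = 104700/73570 = 1.423 mg/L.
Half-life 0.536 d → k = ln 2 / 0.536 = 1.293 d⁻¹.
Set 1.423·exp(−k·t) = 0.97 → t = ln(1.423/0.97)/k = 25610 s = 7.114 h.
Distance = v·t = 0.64·25610 = 16390 m = 16.39 km.

16.4 km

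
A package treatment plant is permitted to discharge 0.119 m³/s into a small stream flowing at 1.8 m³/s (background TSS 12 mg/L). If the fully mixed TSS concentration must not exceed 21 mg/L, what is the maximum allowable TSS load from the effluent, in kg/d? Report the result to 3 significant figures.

Mass balance at the limit: 1.800·12.00 + 0.1190·Cₑ = 1.919·21 → Cₑ = 157.1 mg/L.
Load = 0.1190 m³/s × 157.1 g/m³ × 86 400 s/d = 1616 kg/d.

1620 kg/d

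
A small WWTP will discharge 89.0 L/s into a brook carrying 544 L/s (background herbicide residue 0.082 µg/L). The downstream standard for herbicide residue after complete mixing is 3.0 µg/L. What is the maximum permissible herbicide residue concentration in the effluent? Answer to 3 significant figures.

20.8 µg/L

At the limit, (Qr·Cr + Qe·Cₑ)/(Qr + Qe) = 3.0:
Cₑ = (633.0·3.0 − 544.0·0.08200) / 89.00 = 20.84 µg/L.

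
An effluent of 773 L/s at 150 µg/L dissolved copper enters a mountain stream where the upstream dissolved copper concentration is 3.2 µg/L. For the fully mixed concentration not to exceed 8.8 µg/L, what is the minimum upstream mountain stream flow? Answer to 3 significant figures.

19500 L/s

Set C_mix = 8.8: (Q·3.200 + 773.0·150.0) / (Q + 773.0) = 8.8
→ Q = 773.0·(150.0 − 8.8)/(8.8 − 3.200) = 19490 L/s.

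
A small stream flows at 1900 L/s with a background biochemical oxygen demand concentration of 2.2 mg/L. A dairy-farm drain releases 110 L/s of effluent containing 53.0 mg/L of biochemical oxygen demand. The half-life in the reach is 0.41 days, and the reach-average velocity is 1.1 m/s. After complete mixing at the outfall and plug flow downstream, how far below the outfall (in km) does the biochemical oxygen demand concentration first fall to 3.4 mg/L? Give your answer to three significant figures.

21.5 km

Mass balance: C = (1900·2.200 + 110.0·53.00) / 2010 = 10010/2010 = 4.980 mg/L.
Half-life 0.41 d → k = ln 2 / 0.41 = 1.691 d⁻¹.
Set 4.980·exp(−k·t) = 3.4 → t = ln(4.980/3.4)/k = 19510 s = 5.418 h.
Distance = v·t = 1.1·19510 = 21460 m = 21.46 km.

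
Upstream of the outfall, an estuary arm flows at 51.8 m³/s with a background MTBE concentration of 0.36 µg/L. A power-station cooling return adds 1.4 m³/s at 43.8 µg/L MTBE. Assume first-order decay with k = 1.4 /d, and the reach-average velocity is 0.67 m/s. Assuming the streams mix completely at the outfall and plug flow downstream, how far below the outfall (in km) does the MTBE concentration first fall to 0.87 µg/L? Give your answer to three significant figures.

After mixing, C = (51.80·0.3600 + 1.400·43.80) / 53.20 = 79.97/53.20 = 1.503 µg/L.
Set 1.503·exp(−k·t) = 0.87 → t = ln(1.503/0.87)/k = 33750 s = 9.374 h.
Distance = v·t = 0.67·33750 = 22610 m = 22.61 km.

22.6 km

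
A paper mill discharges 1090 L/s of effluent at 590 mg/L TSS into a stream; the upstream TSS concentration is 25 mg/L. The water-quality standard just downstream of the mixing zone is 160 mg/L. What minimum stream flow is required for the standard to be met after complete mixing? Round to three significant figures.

3470 L/s

Set C_mix = 160: (Q·25.00 + 1090·590.0) / (Q + 1090) = 160
→ Q = 1090·(590.0 − 160)/(160 − 25.00) = 3472 L/s.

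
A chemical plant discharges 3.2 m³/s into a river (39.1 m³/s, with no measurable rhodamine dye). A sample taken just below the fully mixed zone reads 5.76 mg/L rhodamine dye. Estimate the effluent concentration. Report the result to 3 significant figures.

Mass balance: 39.10·0 + 3.200·Cₑ = 42.30·5.760
→ Cₑ = (42.30·5.760 − 39.10·0) / 3.200 = 76.14 mg/L.

76.1 mg/L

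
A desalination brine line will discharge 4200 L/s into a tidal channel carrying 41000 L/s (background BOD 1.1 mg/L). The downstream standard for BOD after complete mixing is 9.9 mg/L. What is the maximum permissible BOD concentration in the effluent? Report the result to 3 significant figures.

95.8 mg/L

At the limit, (Qr·Cr + Qe·Cₑ)/(Qr + Qe) = 9.9:
Cₑ = (45200·9.9 − 41000·1.100) / 4200 = 95.80 mg/L.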